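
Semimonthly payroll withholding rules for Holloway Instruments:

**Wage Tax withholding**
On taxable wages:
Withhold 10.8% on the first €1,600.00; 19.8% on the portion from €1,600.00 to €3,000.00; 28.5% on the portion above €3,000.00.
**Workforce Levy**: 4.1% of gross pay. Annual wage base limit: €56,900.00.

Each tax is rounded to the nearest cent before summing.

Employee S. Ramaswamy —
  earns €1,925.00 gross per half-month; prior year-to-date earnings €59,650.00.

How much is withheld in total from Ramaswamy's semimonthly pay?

€237.15

Wage Tax: taxable = €1,925.00
  €172.80 + 19.8% × (€1,925.00 − €1,600.00) = €172.80 + 19.8% × €325.00 = €237.15
Workforce Levy: YTD €59,650.00 ≥ cap €56,900.00 → €0.00
Total: €237.15 + €0.00 = €237.15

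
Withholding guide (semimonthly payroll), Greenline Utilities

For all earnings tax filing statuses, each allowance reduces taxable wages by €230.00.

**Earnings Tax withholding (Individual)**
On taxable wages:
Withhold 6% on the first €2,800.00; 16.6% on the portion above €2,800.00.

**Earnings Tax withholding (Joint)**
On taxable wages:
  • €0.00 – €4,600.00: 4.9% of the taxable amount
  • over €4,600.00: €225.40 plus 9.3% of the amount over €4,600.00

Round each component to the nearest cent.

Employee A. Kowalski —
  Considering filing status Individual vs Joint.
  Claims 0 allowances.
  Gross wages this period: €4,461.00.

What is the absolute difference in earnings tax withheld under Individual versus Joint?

Earnings Tax (Individual): taxable = €4,461.00
  €168.00 + 16.6% × (€4,461.00 − €2,800.00) = €168.00 + 16.6% × €1,661.00 = €443.73
Earnings Tax (Joint): taxable = €4,461.00
  4.9% × €4,461.00 = €218.59
Difference: |€443.73 − €218.59| = €225.14 (higher under Individual)

€225.14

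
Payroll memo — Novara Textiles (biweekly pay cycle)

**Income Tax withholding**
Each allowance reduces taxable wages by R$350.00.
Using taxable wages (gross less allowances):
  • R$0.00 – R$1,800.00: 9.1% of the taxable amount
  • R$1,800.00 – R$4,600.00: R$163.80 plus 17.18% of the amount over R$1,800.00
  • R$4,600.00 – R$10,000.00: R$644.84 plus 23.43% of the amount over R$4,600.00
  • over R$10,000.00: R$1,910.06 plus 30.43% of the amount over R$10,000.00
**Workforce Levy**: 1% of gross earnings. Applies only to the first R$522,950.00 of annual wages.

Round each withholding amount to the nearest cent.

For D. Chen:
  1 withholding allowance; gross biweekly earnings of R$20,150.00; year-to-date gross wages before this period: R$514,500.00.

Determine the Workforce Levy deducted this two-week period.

Workforce Levy: cap R$522,950.00 − YTD R$514,500.00 = R$8,450.00 subject; 1% × R$8,450.00 = R$84.50

R$84.50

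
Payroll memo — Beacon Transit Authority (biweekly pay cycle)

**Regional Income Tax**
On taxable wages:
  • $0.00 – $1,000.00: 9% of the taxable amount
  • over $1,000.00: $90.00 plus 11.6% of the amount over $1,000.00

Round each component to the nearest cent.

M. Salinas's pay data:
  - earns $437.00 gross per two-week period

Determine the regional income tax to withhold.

Regional Income Tax: taxable = $437.00
  9% × $437.00 = $39.33

$39.33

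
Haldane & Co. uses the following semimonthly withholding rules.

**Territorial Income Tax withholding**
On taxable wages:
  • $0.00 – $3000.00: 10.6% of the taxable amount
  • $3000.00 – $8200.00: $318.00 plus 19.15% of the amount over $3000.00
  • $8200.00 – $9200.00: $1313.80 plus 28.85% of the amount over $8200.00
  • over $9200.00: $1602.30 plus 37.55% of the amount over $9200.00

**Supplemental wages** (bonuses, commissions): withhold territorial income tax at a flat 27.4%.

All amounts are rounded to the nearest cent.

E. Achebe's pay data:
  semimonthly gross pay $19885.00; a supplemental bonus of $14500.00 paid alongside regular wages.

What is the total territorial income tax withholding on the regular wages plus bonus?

Territorial Income Tax: taxable = $19885.00
  $1602.30 + 37.55% × ($19885.00 − $9200.00) = $1602.30 + 37.55% × $10685.00 = $5614.52
Supplemental (27.4% flat on bonus): 27.4% × $14500.00 = $3973.00
Total territorial income tax: $5614.52 + $3973.00 = $9587.52

$9587.52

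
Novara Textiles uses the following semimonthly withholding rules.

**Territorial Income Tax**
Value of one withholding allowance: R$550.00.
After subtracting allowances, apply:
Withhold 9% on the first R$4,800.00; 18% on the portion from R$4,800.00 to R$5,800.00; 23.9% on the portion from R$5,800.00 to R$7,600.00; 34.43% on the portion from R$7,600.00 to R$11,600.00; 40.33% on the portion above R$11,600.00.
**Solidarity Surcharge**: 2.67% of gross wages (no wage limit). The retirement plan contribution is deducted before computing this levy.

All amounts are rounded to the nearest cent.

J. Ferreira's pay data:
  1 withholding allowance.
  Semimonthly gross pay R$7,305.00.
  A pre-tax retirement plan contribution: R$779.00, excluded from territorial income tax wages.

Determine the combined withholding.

R$828.30

Territorial Income Tax: taxable = R$7,305.00 − R$779.00 − 1×R$550.00 = R$5,976.00
  R$612.00 + 23.9% × (R$5,976.00 − R$5,800.00) = R$612.00 + 23.9% × R$176.00 = R$654.06
Solidarity Surcharge: 2.67% × R$6,526.00 = R$174.24
Total: R$654.06 + R$174.24 = R$828.30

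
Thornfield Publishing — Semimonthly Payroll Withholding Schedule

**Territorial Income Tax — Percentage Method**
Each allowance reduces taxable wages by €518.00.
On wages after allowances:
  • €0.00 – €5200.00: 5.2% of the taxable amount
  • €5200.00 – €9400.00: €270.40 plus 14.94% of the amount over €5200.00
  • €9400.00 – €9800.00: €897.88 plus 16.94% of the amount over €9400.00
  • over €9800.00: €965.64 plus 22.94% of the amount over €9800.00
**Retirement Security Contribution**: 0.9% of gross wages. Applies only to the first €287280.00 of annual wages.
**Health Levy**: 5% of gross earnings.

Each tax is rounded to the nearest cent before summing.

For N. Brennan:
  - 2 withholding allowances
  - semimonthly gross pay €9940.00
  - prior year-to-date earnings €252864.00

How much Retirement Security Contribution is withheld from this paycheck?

Retirement Security Contribution: 0.9% × €9940.00 = €89.46

€89.46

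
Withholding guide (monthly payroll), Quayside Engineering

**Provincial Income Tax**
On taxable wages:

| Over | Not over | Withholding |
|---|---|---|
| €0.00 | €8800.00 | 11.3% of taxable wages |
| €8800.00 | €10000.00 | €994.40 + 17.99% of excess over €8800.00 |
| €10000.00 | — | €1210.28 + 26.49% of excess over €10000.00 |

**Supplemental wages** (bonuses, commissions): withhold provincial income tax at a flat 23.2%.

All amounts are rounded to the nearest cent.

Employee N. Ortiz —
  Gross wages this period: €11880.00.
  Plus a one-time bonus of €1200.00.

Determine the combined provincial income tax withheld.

Provincial Income Tax: taxable = €11880.00
  €1210.28 + 26.49% × (€11880.00 − €10000.00) = €1210.28 + 26.49% × €1880.00 = €1708.29
Supplemental (23.2% flat on bonus): 23.2% × €1200.00 = €278.40
Total provincial income tax: €1708.29 + €278.40 = €1986.69

€1986.69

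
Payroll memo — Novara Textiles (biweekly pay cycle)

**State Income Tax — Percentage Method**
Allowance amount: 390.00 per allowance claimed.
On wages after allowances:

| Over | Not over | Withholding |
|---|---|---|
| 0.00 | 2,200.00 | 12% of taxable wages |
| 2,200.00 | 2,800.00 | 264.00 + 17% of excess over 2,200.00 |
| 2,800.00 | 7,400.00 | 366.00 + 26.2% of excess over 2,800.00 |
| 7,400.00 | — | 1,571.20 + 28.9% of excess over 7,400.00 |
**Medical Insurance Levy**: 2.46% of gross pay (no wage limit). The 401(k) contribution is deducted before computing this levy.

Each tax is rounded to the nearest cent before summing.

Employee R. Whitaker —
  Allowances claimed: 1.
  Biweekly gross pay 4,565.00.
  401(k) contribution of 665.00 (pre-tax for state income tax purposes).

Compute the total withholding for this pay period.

647.96

State Income Tax: taxable = 4,565.00 − 665.00 − 1×390.00 = 3,510.00
  366.00 + 26.2% × (3,510.00 − 2,800.00) = 366.00 + 26.2% × 710.00 = 552.02
Medical Insurance Levy: 2.46% × 3,900.00 = 95.94
Total: 552.02 + 95.94 = 647.96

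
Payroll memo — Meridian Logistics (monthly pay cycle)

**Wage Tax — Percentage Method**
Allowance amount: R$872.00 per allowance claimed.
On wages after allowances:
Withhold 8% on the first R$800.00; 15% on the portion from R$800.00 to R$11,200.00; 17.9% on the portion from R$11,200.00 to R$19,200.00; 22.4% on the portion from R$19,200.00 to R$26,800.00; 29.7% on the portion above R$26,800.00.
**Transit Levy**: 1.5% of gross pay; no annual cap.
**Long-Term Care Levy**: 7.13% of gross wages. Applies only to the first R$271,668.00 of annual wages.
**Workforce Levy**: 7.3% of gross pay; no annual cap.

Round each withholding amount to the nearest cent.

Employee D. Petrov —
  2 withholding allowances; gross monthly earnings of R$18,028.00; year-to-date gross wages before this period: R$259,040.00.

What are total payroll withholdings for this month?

R$5,020.88

Wage Tax: taxable = R$18,028.00 − 2×R$872.00 = R$16,284.00
  R$1,624.00 + 17.9% × (R$16,284.00 − R$11,200.00) = R$1,624.00 + 17.9% × R$5,084.00 = R$2,534.04
Transit Levy: 1.5% × R$18,028.00 = R$270.42
Long-Term Care Levy: cap R$271,668.00 − YTD R$259,040.00 = R$12,628.00 subject; 7.13% × R$12,628.00 = R$900.38
Workforce Levy: 7.3% × R$18,028.00 = R$1,316.04
Total: R$2,534.04 + R$270.42 + R$900.38 + R$1,316.04 = R$5,020.88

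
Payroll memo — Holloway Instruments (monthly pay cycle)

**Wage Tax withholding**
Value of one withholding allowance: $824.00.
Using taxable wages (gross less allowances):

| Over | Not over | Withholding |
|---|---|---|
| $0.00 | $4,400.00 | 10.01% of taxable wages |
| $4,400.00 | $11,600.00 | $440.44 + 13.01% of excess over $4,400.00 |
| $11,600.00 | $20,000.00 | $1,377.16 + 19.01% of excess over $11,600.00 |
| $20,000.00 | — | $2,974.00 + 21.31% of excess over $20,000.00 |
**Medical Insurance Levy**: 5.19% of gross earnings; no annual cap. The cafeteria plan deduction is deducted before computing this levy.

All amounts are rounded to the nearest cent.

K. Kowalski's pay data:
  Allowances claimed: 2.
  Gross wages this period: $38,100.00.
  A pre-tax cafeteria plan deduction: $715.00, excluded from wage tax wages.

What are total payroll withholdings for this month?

$8,267.83

Wage Tax: taxable = $38,100.00 − $715.00 − 2×$824.00 = $35,737.00
  $2,974.00 + 21.31% × ($35,737.00 − $20,000.00) = $2,974.00 + 21.31% × $15,737.00 = $6,327.55
Medical Insurance Levy: 5.19% × $37,385.00 = $1,940.28
Total: $6,327.55 + $1,940.28 = $8,267.83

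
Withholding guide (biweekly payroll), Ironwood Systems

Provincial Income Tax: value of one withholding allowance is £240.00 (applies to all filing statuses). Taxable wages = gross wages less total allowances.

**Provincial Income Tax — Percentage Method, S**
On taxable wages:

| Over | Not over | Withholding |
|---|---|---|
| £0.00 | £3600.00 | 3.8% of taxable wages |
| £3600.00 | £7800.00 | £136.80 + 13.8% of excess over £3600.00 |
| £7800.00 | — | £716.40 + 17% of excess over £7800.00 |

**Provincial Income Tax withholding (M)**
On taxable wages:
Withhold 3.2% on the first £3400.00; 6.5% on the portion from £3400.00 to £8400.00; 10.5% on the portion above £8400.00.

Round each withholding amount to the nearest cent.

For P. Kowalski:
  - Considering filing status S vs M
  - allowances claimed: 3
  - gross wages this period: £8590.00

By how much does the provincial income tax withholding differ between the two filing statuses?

£328.95

Provincial Income Tax (S): taxable = £8590.00 − 3×£240.00 = £7870.00
  £716.40 + 17% × (£7870.00 − £7800.00) = £716.40 + 17% × £70.00 = £728.30
Provincial Income Tax (M): taxable = £8590.00 − 3×£240.00 = £7870.00
  £108.80 + 6.5% × (£7870.00 − £3400.00) = £108.80 + 6.5% × £4470.00 = £399.35
Difference: |£728.30 − £399.35| = £328.95 (higher under S)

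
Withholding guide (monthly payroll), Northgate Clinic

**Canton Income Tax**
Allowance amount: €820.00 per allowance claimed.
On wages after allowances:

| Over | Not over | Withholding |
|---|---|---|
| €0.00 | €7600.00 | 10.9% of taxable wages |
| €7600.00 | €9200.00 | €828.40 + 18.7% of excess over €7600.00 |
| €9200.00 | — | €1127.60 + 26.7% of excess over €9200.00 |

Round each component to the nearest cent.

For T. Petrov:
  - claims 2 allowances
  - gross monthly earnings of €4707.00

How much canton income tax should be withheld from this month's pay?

Canton Income Tax: taxable = €4707.00 − 2×€820.00 = €3067.00
  10.9% × €3067.00 = €334.30

€334.30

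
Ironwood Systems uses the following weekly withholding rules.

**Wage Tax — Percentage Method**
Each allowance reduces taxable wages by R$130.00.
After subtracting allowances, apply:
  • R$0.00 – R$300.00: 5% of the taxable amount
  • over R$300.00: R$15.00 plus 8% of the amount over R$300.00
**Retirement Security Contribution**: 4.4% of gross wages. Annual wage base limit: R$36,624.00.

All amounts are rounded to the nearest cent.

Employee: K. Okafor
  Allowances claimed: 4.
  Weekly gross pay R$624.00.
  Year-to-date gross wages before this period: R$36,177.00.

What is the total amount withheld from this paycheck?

Wage Tax: taxable = R$624.00 − 4×R$130.00 = R$104.00
  5% × R$104.00 = R$5.20
Retirement Security Contribution: cap R$36,624.00 − YTD R$36,177.00 = R$447.00 subject; 4.4% × R$447.00 = R$19.67
Total: R$5.20 + R$19.67 = R$24.87

R$24.87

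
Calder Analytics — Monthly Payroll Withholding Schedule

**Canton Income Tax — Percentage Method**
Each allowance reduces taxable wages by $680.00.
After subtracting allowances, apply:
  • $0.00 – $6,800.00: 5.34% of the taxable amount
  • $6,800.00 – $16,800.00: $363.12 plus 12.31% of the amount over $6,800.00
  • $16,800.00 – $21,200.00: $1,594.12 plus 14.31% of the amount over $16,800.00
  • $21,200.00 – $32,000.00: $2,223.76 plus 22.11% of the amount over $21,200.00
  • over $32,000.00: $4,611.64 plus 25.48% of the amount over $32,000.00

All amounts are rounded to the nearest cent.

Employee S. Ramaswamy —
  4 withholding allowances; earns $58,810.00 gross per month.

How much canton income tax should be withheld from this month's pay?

$10,749.77

Canton Income Tax: taxable = $58,810.00 − 4×$680.00 = $56,090.00
  $4,611.64 + 25.48% × ($56,090.00 − $32,000.00) = $4,611.64 + 25.48% × $24,090.00 = $10,749.77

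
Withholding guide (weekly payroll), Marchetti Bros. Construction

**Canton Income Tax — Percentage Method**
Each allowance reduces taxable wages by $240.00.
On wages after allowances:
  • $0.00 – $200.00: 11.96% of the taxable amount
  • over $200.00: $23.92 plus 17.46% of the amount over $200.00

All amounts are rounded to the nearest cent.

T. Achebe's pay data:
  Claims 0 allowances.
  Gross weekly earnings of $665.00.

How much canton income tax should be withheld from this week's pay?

$105.11

Canton Income Tax: taxable = $665.00
  $23.92 + 17.46% × ($665.00 − $200.00) = $23.92 + 17.46% × $465.00 = $105.11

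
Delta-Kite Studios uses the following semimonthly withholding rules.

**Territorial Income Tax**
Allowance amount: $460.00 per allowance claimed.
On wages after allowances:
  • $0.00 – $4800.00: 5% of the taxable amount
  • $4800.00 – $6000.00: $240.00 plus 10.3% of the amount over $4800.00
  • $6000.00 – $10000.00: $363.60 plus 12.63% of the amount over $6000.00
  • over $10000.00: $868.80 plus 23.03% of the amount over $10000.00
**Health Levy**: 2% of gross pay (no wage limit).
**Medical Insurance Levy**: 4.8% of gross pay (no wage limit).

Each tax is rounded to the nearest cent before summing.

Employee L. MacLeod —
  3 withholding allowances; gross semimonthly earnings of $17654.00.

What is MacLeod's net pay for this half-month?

$14139.83

Territorial Income Tax: taxable = $17654.00 − 3×$460.00 = $16274.00
  $868.80 + 23.03% × ($16274.00 − $10000.00) = $868.80 + 23.03% × $6274.00 = $2313.70
Health Levy: 2% × $17654.00 = $353.08
Medical Insurance Levy: 4.8% × $17654.00 = $847.39
Total withheld: $2313.70 + $353.08 + $847.39 = $3514.17
Net pay: $17654.00 − $3514.17 = $14139.83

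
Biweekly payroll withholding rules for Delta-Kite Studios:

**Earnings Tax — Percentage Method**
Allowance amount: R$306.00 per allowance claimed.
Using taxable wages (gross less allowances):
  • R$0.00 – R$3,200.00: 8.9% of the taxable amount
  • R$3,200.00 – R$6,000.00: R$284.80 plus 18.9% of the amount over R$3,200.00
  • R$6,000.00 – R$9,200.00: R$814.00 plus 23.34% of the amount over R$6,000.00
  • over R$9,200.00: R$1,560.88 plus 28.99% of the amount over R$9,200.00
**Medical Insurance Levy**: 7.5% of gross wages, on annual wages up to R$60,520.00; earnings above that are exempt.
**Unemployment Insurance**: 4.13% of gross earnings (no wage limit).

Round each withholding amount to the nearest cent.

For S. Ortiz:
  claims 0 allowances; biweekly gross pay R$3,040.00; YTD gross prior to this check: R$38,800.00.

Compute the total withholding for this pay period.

Earnings Tax: taxable = R$3,040.00
  8.9% × R$3,040.00 = R$270.56
Medical Insurance Levy: 7.5% × R$3,040.00 = R$228.00
Unemployment Insurance: 4.13% × R$3,040.00 = R$125.55
Total: R$270.56 + R$228.00 + R$125.55 = R$624.11

R$624.11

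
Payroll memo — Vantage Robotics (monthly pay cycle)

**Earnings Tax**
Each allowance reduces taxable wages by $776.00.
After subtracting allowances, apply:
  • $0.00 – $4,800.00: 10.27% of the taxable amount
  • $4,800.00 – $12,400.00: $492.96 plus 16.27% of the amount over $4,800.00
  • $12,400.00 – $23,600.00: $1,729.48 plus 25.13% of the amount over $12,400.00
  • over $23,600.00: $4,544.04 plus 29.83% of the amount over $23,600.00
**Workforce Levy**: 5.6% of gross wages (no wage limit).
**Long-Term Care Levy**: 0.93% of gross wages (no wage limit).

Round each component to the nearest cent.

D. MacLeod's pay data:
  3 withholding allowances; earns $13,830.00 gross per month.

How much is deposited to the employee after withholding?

Earnings Tax: taxable = $13,830.00 − 3×$776.00 = $11,502.00
  $492.96 + 16.27% × ($11,502.00 − $4,800.00) = $492.96 + 16.27% × $6,702.00 = $1,583.38
Workforce Levy: 5.6% × $13,830.00 = $774.48
Long-Term Care Levy: 0.93% × $13,830.00 = $128.62
Total withheld: $1,583.38 + $774.48 + $128.62 = $2,486.48
Net pay: $13,830.00 − $2,486.48 = $11,343.52

$11,343.52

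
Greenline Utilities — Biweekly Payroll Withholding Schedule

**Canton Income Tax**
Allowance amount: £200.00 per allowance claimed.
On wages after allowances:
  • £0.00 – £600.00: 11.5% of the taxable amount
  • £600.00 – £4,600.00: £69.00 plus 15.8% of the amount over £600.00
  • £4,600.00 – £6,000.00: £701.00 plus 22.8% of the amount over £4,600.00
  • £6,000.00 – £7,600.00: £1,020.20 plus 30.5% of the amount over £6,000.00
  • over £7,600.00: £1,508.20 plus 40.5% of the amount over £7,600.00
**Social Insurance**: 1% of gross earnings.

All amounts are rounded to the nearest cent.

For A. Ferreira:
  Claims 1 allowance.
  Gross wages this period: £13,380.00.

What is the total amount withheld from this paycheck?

£3,901.90

Canton Income Tax: taxable = £13,380.00 − 1×£200.00 = £13,180.00
  £1,508.20 + 40.5% × (£13,180.00 − £7,600.00) = £1,508.20 + 40.5% × £5,580.00 = £3,768.10
Social Insurance: 1% × £13,380.00 = £133.80
Total: £3,768.10 + £133.80 = £3,901.90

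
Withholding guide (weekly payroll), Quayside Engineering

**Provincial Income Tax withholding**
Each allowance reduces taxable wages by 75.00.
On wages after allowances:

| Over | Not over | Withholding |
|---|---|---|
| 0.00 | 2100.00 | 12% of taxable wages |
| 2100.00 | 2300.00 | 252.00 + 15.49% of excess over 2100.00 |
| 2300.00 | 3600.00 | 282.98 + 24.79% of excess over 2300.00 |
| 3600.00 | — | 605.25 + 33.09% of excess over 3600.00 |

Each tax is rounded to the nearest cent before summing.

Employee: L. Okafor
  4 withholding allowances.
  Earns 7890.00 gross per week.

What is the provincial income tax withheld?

Provincial Income Tax: taxable = 7890.00 − 4×75.00 = 7590.00
  605.25 + 33.09% × (7590.00 − 3600.00) = 605.25 + 33.09% × 3990.00 = 1925.54

1925.54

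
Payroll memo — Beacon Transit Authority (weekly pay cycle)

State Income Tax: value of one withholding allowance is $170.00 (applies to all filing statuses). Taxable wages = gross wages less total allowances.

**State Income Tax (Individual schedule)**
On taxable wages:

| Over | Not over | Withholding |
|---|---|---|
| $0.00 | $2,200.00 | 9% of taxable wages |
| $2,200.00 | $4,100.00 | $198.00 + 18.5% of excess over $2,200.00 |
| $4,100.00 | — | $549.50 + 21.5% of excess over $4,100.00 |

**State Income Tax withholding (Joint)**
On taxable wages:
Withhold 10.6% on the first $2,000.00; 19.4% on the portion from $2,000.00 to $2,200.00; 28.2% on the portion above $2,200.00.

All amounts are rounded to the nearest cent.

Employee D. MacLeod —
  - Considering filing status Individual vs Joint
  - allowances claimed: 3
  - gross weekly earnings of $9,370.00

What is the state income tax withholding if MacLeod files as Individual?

State Income Tax (Individual): taxable = $9,370.00 − 3×$170.00 = $8,860.00
  $549.50 + 21.5% × ($8,860.00 − $4,100.00) = $549.50 + 21.5% × $4,760.00 = $1,572.90

$1,572.90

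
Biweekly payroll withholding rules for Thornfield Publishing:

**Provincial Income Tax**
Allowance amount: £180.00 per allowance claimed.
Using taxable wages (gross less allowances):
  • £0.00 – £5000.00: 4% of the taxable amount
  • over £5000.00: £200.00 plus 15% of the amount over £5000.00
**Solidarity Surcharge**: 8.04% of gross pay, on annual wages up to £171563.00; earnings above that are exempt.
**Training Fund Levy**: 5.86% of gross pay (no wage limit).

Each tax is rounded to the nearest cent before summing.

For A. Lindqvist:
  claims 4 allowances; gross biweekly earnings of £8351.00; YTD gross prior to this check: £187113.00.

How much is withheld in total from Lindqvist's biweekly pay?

Provincial Income Tax: taxable = £8351.00 − 4×£180.00 = £7631.00
  £200.00 + 15% × (£7631.00 − £5000.00) = £200.00 + 15% × £2631.00 = £594.65
Solidarity Surcharge: YTD £187113.00 ≥ cap £171563.00 → £0.00
Training Fund Levy: 5.86% × £8351.00 = £489.37
Total: £594.65 + £0.00 + £489.37 = £1084.02

£1084.02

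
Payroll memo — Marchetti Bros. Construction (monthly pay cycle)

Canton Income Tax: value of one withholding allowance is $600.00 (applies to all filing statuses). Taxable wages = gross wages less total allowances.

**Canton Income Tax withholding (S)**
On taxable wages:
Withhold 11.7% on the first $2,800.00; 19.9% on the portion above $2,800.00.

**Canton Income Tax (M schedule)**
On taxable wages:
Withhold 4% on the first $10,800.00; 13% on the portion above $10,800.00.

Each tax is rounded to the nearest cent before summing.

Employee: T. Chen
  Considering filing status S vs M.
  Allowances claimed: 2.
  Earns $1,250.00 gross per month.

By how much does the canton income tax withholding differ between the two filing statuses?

Canton Income Tax (S): taxable = $1,250.00 − 2×$600.00 = $50.00
  11.7% × $50.00 = $5.85
Canton Income Tax (M): taxable = $1,250.00 − 2×$600.00 = $50.00
  4% × $50.00 = $2.00
Difference: |$5.85 − $2.00| = $3.85 (higher under S)

$3.85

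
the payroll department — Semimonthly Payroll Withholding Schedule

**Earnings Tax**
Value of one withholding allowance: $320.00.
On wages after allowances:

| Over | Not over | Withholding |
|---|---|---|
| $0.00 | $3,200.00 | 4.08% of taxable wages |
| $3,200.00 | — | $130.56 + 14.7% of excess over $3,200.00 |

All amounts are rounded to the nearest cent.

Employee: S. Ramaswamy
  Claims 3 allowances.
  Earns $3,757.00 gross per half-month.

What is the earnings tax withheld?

$114.12

Earnings Tax: taxable = $3,757.00 − 3×$320.00 = $2,797.00
  4.08% × $2,797.00 = $114.12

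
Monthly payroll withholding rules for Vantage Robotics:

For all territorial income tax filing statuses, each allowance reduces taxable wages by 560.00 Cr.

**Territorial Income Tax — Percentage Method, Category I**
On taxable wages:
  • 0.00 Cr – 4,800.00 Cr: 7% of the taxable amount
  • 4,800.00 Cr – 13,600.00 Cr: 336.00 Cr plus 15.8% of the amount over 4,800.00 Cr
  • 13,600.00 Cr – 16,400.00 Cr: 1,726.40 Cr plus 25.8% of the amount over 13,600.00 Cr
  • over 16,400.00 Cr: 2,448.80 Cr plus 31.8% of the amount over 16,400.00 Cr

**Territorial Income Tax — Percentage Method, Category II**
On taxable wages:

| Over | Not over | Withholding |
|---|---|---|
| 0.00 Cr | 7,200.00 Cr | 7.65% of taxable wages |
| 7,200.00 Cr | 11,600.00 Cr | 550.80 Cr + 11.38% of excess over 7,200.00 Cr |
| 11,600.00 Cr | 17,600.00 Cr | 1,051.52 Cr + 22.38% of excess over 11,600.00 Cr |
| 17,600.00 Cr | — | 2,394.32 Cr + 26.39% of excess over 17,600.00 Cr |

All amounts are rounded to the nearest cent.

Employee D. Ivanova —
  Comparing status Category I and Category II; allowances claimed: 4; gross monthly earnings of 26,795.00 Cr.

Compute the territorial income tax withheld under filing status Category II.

Territorial Income Tax (Category II): taxable = 26,795.00 Cr − 4×560.00 Cr = 24,555.00 Cr
  2,394.32 Cr + 26.39% × (24,555.00 Cr − 17,600.00 Cr) = 2,394.32 Cr + 26.39% × 6,955.00 Cr = 4,229.74 Cr

4,229.74 Cr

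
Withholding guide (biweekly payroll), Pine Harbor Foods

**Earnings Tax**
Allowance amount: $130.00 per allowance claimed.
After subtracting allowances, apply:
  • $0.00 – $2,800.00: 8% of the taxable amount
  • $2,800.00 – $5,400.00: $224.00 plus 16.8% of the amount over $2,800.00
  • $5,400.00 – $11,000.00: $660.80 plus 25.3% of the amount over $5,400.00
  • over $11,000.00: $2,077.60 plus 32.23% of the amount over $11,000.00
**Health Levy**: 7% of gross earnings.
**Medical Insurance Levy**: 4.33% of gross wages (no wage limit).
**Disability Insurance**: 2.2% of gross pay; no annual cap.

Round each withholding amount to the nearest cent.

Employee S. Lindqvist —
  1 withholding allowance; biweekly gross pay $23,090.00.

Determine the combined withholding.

$9,056.39

Earnings Tax: taxable = $23,090.00 − 1×$130.00 = $22,960.00
  $2,077.60 + 32.23% × ($22,960.00 − $11,000.00) = $2,077.60 + 32.23% × $11,960.00 = $5,932.31
Health Levy: 7% × $23,090.00 = $1,616.30
Medical Insurance Levy: 4.33% × $23,090.00 = $999.80
Disability Insurance: 2.2% × $23,090.00 = $507.98
Total: $5,932.31 + $1,616.30 + $999.80 + $507.98 = $9,056.39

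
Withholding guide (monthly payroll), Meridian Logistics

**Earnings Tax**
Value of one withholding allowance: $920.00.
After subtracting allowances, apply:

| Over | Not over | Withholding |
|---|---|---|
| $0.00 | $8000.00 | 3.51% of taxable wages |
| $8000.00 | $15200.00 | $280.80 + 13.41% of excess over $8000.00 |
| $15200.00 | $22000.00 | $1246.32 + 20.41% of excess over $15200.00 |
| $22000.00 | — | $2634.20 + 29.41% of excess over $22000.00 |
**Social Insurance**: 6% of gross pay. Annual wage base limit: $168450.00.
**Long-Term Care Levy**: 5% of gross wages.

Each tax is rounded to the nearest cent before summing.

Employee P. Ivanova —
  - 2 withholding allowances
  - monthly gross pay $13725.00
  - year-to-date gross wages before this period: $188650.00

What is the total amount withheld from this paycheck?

$1488.03

Earnings Tax: taxable = $13725.00 − 2×$920.00 = $11885.00
  $280.80 + 13.41% × ($11885.00 − $8000.00) = $280.80 + 13.41% × $3885.00 = $801.78
Social Insurance: YTD $188650.00 ≥ cap $168450.00 → $0.00
Long-Term Care Levy: 5% × $13725.00 = $686.25
Total: $801.78 + $0.00 + $686.25 = $1488.03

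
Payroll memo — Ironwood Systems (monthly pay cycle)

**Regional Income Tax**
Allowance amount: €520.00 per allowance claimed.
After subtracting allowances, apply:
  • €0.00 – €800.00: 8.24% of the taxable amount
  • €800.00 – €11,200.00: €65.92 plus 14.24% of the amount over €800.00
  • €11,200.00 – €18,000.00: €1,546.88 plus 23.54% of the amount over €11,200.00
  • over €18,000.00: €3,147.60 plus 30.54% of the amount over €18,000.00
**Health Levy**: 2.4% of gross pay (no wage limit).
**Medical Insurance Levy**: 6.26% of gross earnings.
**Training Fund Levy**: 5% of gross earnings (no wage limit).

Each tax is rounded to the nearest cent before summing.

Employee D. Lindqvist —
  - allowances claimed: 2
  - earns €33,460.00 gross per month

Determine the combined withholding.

€12,122.11

Regional Income Tax: taxable = €33,460.00 − 2×€520.00 = €32,420.00
  €3,147.60 + 30.54% × (€32,420.00 − €18,000.00) = €3,147.60 + 30.54% × €14,420.00 = €7,551.47
Health Levy: 2.4% × €33,460.00 = €803.04
Medical Insurance Levy: 6.26% × €33,460.00 = €2,094.60
Training Fund Levy: 5% × €33,460.00 = €1,673.00
Total: €7,551.47 + €803.04 + €2,094.60 + €1,673.00 = €12,122.11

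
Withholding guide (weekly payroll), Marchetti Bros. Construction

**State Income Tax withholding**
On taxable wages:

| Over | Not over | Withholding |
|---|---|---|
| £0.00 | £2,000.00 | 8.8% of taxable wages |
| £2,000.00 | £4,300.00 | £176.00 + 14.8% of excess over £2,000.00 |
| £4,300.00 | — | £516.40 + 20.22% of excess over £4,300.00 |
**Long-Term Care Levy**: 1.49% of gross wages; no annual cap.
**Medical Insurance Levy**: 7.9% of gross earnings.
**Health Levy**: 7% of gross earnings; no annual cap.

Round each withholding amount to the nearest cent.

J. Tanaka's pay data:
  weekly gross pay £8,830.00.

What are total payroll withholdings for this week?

State Income Tax: taxable = £8,830.00
  £516.40 + 20.22% × (£8,830.00 − £4,300.00) = £516.40 + 20.22% × £4,530.00 = £1,432.37
Long-Term Care Levy: 1.49% × £8,830.00 = £131.57
Medical Insurance Levy: 7.9% × £8,830.00 = £697.57
Health Levy: 7% × £8,830.00 = £618.10
Total: £1,432.37 + £131.57 + £697.57 + £618.10 = £2,879.61

£2,879.61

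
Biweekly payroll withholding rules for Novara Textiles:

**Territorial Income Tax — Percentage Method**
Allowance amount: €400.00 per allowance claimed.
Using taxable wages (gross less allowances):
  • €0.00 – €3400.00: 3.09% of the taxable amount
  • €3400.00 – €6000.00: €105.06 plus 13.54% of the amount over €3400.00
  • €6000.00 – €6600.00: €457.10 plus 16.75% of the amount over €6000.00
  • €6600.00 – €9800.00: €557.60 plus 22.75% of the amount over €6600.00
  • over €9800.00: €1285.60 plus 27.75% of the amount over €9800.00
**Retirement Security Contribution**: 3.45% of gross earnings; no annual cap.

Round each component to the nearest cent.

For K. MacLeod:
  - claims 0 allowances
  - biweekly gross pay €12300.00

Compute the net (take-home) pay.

Territorial Income Tax: taxable = €12300.00
  €1285.60 + 27.75% × (€12300.00 − €9800.00) = €1285.60 + 27.75% × €2500.00 = €1979.35
Retirement Security Contribution: 3.45% × €12300.00 = €424.35
Total withheld: €1979.35 + €424.35 = €2403.70
Net pay: €12300.00 − €2403.70 = €9896.30

€9896.30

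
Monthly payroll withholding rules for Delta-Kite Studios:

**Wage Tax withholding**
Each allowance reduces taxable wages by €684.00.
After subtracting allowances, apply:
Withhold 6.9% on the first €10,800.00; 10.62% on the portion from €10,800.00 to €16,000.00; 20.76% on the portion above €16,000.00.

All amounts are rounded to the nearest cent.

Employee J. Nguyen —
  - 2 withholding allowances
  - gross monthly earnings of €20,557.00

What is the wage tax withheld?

€1,959.48

Wage Tax: taxable = €20,557.00 − 2×€684.00 = €19,189.00
  €1,297.44 + 20.76% × (€19,189.00 − €16,000.00) = €1,297.44 + 20.76% × €3,189.00 = €1,959.48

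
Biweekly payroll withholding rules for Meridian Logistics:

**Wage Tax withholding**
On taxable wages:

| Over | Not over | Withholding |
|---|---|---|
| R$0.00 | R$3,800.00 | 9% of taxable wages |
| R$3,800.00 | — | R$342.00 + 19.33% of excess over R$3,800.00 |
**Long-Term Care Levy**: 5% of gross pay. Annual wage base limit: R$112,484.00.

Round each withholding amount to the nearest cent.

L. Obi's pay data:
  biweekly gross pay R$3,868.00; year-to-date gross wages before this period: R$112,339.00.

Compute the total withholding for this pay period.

R$362.39

Wage Tax: taxable = R$3,868.00
  R$342.00 + 19.33% × (R$3,868.00 − R$3,800.00) = R$342.00 + 19.33% × R$68.00 = R$355.14
Long-Term Care Levy: cap R$112,484.00 − YTD R$112,339.00 = R$145.00 subject; 5% × R$145.00 = R$7.25
Total: R$355.14 + R$7.25 = R$362.39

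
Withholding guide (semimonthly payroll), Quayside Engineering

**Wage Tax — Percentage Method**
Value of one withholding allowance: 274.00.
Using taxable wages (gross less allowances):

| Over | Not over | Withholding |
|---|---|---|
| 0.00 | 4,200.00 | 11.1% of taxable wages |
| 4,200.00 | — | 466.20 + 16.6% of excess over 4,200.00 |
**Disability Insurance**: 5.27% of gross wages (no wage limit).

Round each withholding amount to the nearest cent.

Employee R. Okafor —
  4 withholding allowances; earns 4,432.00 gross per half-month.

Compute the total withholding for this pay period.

Wage Tax: taxable = 4,432.00 − 4×274.00 = 3,336.00
  11.1% × 3,336.00 = 370.30
Disability Insurance: 5.27% × 4,432.00 = 233.57
Total: 370.30 + 233.57 = 603.87

603.87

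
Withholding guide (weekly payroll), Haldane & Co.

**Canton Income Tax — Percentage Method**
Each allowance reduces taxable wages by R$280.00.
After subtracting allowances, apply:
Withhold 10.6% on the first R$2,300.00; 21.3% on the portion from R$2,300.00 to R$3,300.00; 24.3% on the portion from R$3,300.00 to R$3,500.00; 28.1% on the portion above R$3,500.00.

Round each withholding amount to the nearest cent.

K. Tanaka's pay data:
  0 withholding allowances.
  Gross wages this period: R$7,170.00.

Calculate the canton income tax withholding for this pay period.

R$1,536.67

Canton Income Tax: taxable = R$7,170.00
  R$505.40 + 28.1% × (R$7,170.00 − R$3,500.00) = R$505.40 + 28.1% × R$3,670.00 = R$1,536.67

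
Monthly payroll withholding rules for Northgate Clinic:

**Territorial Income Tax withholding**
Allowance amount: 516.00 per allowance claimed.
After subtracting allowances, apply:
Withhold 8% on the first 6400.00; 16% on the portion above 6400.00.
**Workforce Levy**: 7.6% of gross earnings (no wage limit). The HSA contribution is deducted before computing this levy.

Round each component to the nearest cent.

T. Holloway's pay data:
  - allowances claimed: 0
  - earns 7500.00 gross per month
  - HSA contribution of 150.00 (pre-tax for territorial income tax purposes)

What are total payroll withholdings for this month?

1222.60

Territorial Income Tax: taxable = 7500.00 − 150.00 = 7350.00
  512.00 + 16% × (7350.00 − 6400.00) = 512.00 + 16% × 950.00 = 664.00
Workforce Levy: 7.6% × 7350.00 = 558.60
Total: 664.00 + 558.60 = 1222.60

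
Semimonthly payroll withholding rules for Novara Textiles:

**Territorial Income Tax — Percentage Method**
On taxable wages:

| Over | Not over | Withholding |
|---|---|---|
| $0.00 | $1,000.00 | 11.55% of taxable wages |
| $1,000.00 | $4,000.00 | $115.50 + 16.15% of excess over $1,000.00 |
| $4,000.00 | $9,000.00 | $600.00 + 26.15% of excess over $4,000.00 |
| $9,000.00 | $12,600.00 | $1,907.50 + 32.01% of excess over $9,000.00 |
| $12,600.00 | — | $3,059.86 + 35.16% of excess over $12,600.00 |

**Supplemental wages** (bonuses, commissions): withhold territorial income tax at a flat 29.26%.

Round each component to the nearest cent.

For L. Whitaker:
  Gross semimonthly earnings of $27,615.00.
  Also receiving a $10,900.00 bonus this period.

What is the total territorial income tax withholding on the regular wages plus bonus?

$11,528.47

Territorial Income Tax: taxable = $27,615.00
  $3,059.86 + 35.16% × ($27,615.00 − $12,600.00) = $3,059.86 + 35.16% × $15,015.00 = $8,339.13
Supplemental (29.26% flat on bonus): 29.26% × $10,900.00 = $3,189.34
Total territorial income tax: $8,339.13 + $3,189.34 = $11,528.47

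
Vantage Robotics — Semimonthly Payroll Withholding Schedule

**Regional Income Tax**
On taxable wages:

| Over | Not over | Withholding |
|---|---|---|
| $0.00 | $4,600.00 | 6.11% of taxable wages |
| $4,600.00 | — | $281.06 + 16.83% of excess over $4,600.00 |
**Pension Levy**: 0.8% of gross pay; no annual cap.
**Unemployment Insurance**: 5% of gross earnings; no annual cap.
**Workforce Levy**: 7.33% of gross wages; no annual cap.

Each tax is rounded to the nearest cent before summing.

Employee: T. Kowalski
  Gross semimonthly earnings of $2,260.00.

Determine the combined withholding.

Regional Income Tax: taxable = $2,260.00
  6.11% × $2,260.00 = $138.09
Pension Levy: 0.8% × $2,260.00 = $18.08
Unemployment Insurance: 5% × $2,260.00 = $113.00
Workforce Levy: 7.33% × $2,260.00 = $165.66
Total: $138.09 + $18.08 + $113.00 + $165.66 = $434.83

$434.83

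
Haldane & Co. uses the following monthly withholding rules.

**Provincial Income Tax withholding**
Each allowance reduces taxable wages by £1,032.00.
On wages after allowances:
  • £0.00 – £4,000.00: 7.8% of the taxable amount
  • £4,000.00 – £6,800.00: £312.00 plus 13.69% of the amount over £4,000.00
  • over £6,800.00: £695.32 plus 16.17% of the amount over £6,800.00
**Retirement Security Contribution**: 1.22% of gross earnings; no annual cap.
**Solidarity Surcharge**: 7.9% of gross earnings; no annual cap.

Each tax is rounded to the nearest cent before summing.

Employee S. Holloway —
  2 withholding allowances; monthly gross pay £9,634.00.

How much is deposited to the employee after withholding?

Provincial Income Tax: taxable = £9,634.00 − 2×£1,032.00 = £7,570.00
  £695.32 + 16.17% × (£7,570.00 − £6,800.00) = £695.32 + 16.17% × £770.00 = £819.83
Retirement Security Contribution: 1.22% × £9,634.00 = £117.53
Solidarity Surcharge: 7.9% × £9,634.00 = £761.09
Total withheld: £819.83 + £117.53 + £761.09 = £1,698.45
Net pay: £9,634.00 − £1,698.45 = £7,935.55

£7,935.55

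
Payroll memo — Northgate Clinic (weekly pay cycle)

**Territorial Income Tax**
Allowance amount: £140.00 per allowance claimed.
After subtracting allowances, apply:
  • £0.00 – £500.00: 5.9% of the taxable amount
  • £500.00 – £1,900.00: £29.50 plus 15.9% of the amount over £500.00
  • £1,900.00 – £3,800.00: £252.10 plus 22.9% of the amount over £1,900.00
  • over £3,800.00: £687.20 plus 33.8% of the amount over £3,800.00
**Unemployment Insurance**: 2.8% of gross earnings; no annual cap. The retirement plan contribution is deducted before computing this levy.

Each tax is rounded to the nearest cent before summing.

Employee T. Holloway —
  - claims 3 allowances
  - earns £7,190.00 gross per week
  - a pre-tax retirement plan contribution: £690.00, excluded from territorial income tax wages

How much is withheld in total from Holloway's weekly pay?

£1,639.84

Territorial Income Tax: taxable = £7,190.00 − £690.00 − 3×£140.00 = £6,080.00
  £687.20 + 33.8% × (£6,080.00 − £3,800.00) = £687.20 + 33.8% × £2,280.00 = £1,457.84
Unemployment Insurance: 2.8% × £6,500.00 = £182.00
Total: £1,457.84 + £182.00 = £1,639.84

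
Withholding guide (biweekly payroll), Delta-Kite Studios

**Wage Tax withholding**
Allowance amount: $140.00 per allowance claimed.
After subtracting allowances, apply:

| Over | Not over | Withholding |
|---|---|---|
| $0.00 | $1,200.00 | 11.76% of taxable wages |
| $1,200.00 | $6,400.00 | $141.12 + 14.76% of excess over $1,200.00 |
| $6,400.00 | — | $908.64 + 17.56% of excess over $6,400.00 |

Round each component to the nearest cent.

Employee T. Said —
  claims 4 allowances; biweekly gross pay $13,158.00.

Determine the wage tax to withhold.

$1,997.01

Wage Tax: taxable = $13,158.00 − 4×$140.00 = $12,598.00
  $908.64 + 17.56% × ($12,598.00 − $6,400.00) = $908.64 + 17.56% × $6,198.00 = $1,997.01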